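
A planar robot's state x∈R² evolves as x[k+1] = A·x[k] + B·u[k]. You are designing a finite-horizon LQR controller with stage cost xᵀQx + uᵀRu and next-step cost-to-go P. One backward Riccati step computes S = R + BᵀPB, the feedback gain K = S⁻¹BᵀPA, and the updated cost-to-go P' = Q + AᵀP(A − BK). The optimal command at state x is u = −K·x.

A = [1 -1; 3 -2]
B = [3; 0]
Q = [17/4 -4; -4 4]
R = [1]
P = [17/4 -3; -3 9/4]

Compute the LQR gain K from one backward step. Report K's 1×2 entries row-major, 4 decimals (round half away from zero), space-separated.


-0.3631 0.1338

BᵀP = [12.7500 -9.0000]
S = R + BᵀPB = [1] + [38.2500] = [39.2500]
BᵀPA = [-14.2500 5.2500]
K = S⁻¹·BᵀPA = [-0.3631 0.1338]
A−BK = [2.0892 -1.4013; 3.0000 -2.0000]
AᵀP(A−BK) = [1.3264 -0.8439; -0.8439 0.5478]
P' = Q + AᵀP(A−BK) = [5.5764 -4.8439; -4.8439 4.5478]
tr(P') = 10.1242


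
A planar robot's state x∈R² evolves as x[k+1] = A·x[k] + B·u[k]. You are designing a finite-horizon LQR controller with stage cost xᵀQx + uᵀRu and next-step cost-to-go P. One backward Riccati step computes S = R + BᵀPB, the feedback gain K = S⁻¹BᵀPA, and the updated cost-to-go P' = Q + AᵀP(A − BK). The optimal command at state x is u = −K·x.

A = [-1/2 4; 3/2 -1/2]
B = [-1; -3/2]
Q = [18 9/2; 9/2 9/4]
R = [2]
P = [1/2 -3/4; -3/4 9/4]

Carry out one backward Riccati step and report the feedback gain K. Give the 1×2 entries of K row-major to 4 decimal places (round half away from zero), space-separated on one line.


-0.8000 0.7176

BᵀP = [0.6250 -2.6250]
S = R + BᵀPB = [2] + [3.3125] = [5.3125]
BᵀPA = [-4.2500 3.8125]
K = S⁻¹·BᵀPA = [-0.8000 0.7176]
A−BK = [-1.3000 4.7176; 0.3000 0.5765]
AᵀP(A−BK) = [2.9125 -4.3250; -4.3250 8.8265]
P' = Q + AᵀP(A−BK) = [20.9125 0.1750; 0.1750 11.0765]
tr(P') = 31.9890


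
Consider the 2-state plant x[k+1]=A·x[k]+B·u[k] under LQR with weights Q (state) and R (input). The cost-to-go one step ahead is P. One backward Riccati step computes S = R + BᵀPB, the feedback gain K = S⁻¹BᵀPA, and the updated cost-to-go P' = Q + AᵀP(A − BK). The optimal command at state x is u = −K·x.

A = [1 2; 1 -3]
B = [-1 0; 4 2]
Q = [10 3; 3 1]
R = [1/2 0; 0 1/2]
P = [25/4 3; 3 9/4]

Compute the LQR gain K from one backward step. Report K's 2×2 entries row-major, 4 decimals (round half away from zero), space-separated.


BᵀP = [5.7500 6.0000; 6.0000 4.5000]
S = R + BᵀPB = [1/2 0; 0 1/2] + [18.2500 12.0000; 12.0000 9.0000] = [18.7500 12.0000; 12.0000 9.5000]
BᵀPA = [11.7500 -6.5000; 10.5000 -1.5000]
K = S⁻¹·BᵀPA = [-0.4212 -1.2821; 1.6374 1.4615]
A−BK = [0.5788 0.7179; -0.5897 -0.7949]
AᵀP(A−BK) = [2.2573 2.4679; 2.4679 3.1090]
P' = Q + AᵀP(A−BK) = [12.2573 5.4679; 5.4679 4.1090]
tr(P') = 16.3663

-0.4212 -1.2821 1.6374 1.4615


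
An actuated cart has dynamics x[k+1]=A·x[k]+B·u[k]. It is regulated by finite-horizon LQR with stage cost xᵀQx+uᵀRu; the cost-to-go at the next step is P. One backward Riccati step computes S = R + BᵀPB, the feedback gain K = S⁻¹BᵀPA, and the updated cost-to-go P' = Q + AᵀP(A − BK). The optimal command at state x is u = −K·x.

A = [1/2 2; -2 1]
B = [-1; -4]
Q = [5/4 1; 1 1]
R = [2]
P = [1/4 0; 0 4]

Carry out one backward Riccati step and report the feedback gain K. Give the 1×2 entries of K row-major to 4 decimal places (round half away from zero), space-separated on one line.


BᵀP = [-0.2500 -16.0000]
S = R + BᵀPB = [2] + [64.2500] = [66.2500]
BᵀPA = [31.8750 -16.5000]
K = S⁻¹·BᵀPA = [0.4811 -0.2491]
A−BK = [0.9811 1.7509; -0.0755 0.0038]
AᵀP(A−BK) = [0.7264 0.1887; 0.1887 0.8906]
P' = Q + AᵀP(A−BK) = [1.9764 1.1887; 1.1887 1.8906]
tr(P') = 3.8670

0.4811 -0.2491


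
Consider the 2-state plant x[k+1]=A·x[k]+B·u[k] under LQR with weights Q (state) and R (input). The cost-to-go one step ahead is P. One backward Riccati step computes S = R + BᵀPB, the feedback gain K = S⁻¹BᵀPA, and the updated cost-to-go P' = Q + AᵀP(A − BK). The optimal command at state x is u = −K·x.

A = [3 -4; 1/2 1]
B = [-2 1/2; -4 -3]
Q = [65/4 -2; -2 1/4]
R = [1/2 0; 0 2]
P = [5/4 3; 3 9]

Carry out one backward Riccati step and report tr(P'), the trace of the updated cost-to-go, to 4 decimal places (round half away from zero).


BᵀP = [-14.5000 -42.0000; -8.3750 -25.5000]
S = R + BᵀPB = [1/2 0; 0 2] + [197.0000 118.7500; 118.7500 72.3125] = [197.5000 118.7500; 118.7500 74.3125]
BᵀPA = [-64.5000 16.0000; -37.8750 8.0000]
K = S⁻¹·BᵀPA = [-0.5138 0.4155; 0.3113 -0.5564]
A−BK = [1.8168 -2.8907; -0.6211 0.9930]
AᵀP(A−BK) = [1.1532 -1.7703; -1.7703 2.8023]
P' = Q + AᵀP(A−BK) = [17.4032 -3.7703; -3.7703 3.0523]
tr(P') = 20.4555

20.4555


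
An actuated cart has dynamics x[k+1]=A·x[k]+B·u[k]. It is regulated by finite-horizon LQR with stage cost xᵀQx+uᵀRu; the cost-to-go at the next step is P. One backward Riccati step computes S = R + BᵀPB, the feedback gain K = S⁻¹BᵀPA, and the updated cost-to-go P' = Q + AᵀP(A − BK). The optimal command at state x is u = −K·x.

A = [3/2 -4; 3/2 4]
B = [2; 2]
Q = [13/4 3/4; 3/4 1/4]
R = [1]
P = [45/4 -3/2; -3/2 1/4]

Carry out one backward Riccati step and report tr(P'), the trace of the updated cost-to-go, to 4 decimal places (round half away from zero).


14.7893

BᵀP = [19.5000 -2.5000]
S = R + BᵀPB = [1] + [34.0000] = [35.0000]
BᵀPA = [25.5000 -88.0000]
K = S⁻¹·BᵀPA = [0.7286 -2.5143]
A−BK = [0.0429 1.0286; 0.0429 9.0286]
AᵀP(A−BK) = [0.5464 -1.8857; -1.8857 10.7429]
P' = Q + AᵀP(A−BK) = [3.7964 -1.1357; -1.1357 10.9929]
tr(P') = 14.7893


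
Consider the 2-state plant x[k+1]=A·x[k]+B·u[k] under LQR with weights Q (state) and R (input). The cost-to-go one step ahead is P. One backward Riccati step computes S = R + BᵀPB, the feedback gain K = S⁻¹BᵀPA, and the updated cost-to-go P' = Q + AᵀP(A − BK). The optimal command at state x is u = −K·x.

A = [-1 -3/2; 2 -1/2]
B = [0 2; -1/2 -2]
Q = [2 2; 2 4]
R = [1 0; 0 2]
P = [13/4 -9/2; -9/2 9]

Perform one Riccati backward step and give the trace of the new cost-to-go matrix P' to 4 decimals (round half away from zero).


9.1318

BᵀP = [2.2500 -4.5000; 15.5000 -27.0000]
S = R + BᵀPB = [1 0; 0 2] + [2.2500 13.5000; 13.5000 85.0000] = [3.2500 13.5000; 13.5000 87.0000]
BᵀPA = [-11.2500 -1.1250; -69.5000 -9.7500]
K = S⁻¹·BᵀPA = [-0.4030 0.3358; -0.7363 -0.1642]
A−BK = [0.4726 -1.1716; 0.3259 -0.6604]
AᵀP(A−BK) = [1.5423 -0.5075; -0.5075 1.5896]
P' = Q + AᵀP(A−BK) = [3.5423 1.4925; 1.4925 5.5896]
tr(P') = 9.1318


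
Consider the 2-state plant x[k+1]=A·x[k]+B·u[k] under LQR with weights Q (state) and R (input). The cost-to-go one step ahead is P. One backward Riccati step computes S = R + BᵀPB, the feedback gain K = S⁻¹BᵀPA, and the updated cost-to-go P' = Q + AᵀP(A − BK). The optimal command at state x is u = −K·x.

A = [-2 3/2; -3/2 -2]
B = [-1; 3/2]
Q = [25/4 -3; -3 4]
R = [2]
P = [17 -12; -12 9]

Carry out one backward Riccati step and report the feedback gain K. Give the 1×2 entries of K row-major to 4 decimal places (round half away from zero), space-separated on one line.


0.4219 -1.3754

BᵀP = [-35.0000 25.5000]
S = R + BᵀPB = [2] + [73.2500] = [75.2500]
BᵀPA = [31.7500 -103.5000]
K = S⁻¹·BᵀPA = [0.4219 -1.3754]
A−BK = [-1.5781 0.1246; -2.1329 0.0631]
AᵀP(A−BK) = [2.8538 -1.3306; -1.3306 3.8945]
P' = Q + AᵀP(A−BK) = [9.1038 -4.3306; -4.3306 7.8945]
tr(P') = 16.9983


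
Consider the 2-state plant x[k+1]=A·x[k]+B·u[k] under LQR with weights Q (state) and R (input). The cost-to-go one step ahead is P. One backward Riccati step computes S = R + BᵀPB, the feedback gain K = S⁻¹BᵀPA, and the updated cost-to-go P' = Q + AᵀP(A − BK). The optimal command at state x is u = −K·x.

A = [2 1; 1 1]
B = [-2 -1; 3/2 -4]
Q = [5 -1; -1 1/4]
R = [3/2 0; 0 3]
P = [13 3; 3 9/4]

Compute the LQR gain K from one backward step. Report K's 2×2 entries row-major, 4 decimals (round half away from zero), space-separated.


BᵀP = [-21.5000 -2.6250; -25.0000 -12.0000]
S = R + BᵀPB = [3/2 0; 0 3] + [39.0625 32.0000; 32.0000 73.0000] = [40.5625 32.0000; 32.0000 76.0000]
BᵀPA = [-45.6250 -24.1250; -62.0000 -37.0000]
K = S⁻¹·BᵀPA = [-0.7206 -0.3155; -0.5124 -0.3540]
A−BK = [0.0464 0.0150; 0.0313 0.0572]
AᵀP(A−BK) = [1.6055 0.9077; 0.9077 0.5407]
P' = Q + AᵀP(A−BK) = [6.6055 -0.0923; -0.0923 0.7907]
tr(P') = 7.3962

-0.7206 -0.3155 -0.5124 -0.3540


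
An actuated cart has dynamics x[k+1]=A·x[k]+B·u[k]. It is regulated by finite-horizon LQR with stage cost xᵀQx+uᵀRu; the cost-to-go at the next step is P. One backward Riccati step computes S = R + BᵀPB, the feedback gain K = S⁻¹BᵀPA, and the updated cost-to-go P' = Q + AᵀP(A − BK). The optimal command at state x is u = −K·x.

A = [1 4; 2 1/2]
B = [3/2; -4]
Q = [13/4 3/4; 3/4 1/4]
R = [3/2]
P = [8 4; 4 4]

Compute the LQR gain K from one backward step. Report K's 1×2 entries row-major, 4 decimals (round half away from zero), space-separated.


-0.6761 -0.5915

BᵀP = [-4.0000 -10.0000]
S = R + BᵀPB = [3/2] + [34.0000] = [35.5000]
BᵀPA = [-24.0000 -21.0000]
K = S⁻¹·BᵀPA = [-0.6761 -0.5915]
A−BK = [2.0141 4.8873; -0.7042 -1.8662]
AᵀP(A−BK) = [23.7746 55.8028; 55.8028 132.5775]
P' = Q + AᵀP(A−BK) = [27.0246 56.5528; 56.5528 132.8275]
tr(P') = 159.8521


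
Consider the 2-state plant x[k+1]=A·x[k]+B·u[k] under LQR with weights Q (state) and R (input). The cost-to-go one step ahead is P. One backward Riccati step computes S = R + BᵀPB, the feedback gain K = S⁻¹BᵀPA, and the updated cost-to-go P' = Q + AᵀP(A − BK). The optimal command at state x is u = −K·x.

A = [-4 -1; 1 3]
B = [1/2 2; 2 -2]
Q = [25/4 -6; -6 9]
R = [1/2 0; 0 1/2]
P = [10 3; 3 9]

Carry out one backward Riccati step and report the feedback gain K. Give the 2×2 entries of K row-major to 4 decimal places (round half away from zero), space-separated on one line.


-1.1778 0.7927 -1.6766 -0.6957

BᵀP = [11.0000 19.5000; 14.0000 -12.0000]
S = R + BᵀPB = [1/2 0; 0 1/2] + [44.5000 -17.0000; -17.0000 52.0000] = [45.0000 -17.0000; -17.0000 52.5000]
BᵀPA = [-24.5000 47.5000; -68.0000 -50.0000]
K = S⁻¹·BᵀPA = [-1.1778 0.7927; -1.6766 -0.6957]
A−BK = [-0.0578 -0.0050; 0.0024 0.0231]
AᵀP(A−BK) = [2.1318 0.1157; 0.1157 0.5606]
P' = Q + AᵀP(A−BK) = [8.3818 -5.8843; -5.8843 9.5606]
tr(P') = 17.9424


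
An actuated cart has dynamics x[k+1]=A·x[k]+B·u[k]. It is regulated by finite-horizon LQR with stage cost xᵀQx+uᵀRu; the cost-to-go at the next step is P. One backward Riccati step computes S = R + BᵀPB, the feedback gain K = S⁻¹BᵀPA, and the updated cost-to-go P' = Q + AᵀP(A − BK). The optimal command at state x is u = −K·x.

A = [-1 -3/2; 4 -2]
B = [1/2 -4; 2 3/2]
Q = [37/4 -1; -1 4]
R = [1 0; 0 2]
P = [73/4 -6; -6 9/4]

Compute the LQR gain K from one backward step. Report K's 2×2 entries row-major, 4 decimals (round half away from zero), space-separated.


BᵀP = [-2.8750 1.5000; -82.0000 27.3750]
S = R + BᵀPB = [1 0; 0 2] + [1.5625 13.7500; 13.7500 369.0625] = [2.5625 13.7500; 13.7500 371.0625]
BᵀPA = [8.8750 1.3125; 191.5000 68.2500]
K = S⁻¹·BᵀPA = [0.8665 -0.5926; 0.4840 0.2059]
A−BK = [0.5027 -0.3802; 1.5411 -1.1237]
AᵀP(A−BK) = [1.8783 -0.7937; -0.7937 0.7883]
P' = Q + AᵀP(A−BK) = [11.1283 -1.7937; -1.7937 4.7883]
tr(P') = 15.9166

0.8665 -0.5926 0.4840 0.2059


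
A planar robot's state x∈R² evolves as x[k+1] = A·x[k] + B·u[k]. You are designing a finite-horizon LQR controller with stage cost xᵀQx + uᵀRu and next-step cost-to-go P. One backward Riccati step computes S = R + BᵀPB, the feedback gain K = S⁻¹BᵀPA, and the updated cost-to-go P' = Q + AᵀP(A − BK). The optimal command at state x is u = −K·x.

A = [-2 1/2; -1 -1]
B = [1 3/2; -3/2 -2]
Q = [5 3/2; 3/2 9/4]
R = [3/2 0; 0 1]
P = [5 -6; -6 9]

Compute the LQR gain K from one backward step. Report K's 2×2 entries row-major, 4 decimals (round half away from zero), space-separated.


0.0228 0.1623 -0.1586 0.3206

BᵀP = [14.0000 -19.5000; 19.5000 -27.0000]
S = R + BᵀPB = [3/2 0; 0 1] + [43.2500 60.0000; 60.0000 83.2500] = [44.7500 60.0000; 60.0000 84.2500]
BᵀPA = [-8.5000 26.5000; -12.0000 36.7500]
K = S⁻¹·BᵀPA = [0.0228 0.1623; -0.1586 0.3206]
A−BK = [-1.7848 -0.1432; -1.2831 -0.1153]
AᵀP(A−BK) = [3.2898 0.2270; 0.2270 0.1664]
P' = Q + AᵀP(A−BK) = [8.2898 1.7270; 1.7270 2.4164]
tr(P') = 10.7061


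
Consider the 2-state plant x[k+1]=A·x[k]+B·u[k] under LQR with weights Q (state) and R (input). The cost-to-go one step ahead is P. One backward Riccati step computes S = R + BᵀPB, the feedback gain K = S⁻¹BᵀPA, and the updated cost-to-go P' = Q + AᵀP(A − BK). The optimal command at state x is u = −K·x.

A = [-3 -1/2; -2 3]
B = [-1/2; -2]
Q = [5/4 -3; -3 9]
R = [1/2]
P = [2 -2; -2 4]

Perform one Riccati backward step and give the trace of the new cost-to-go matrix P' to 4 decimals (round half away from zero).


BᵀP = [3.0000 -7.0000]
S = R + BᵀPB = [1/2] + [12.5000] = [13.0000]
BᵀPA = [5.0000 -22.5000]
K = S⁻¹·BᵀPA = [0.3846 -1.7308]
A−BK = [-2.8077 -1.3654; -1.2308 -0.4615]
AᵀP(A−BK) = [8.0769 3.6538; 3.6538 3.5577]
P' = Q + AᵀP(A−BK) = [9.3269 0.6538; 0.6538 12.5577]
tr(P') = 21.8846

21.8846


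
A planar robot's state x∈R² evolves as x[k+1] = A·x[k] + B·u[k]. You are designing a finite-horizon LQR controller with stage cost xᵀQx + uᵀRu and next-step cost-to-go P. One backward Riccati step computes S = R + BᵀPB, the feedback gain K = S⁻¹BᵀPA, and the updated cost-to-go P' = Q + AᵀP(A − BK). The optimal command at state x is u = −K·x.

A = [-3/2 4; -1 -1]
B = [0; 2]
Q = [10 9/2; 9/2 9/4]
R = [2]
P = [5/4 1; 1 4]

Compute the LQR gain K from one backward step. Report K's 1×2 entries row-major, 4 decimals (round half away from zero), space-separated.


-0.6111 0.0000

BᵀP = [2.0000 8.0000]
S = R + BᵀPB = [2] + [16.0000] = [18.0000]
BᵀPA = [-11.0000 0.0000]
K = S⁻¹·BᵀPA = [-0.6111 0.0000]
A−BK = [-1.5000 4.0000; 0.2222 -1.0000]
AᵀP(A−BK) = [3.0903 -6.0000; -6.0000 16.0000]
P' = Q + AᵀP(A−BK) = [13.0903 -1.5000; -1.5000 18.2500]
tr(P') = 31.3403


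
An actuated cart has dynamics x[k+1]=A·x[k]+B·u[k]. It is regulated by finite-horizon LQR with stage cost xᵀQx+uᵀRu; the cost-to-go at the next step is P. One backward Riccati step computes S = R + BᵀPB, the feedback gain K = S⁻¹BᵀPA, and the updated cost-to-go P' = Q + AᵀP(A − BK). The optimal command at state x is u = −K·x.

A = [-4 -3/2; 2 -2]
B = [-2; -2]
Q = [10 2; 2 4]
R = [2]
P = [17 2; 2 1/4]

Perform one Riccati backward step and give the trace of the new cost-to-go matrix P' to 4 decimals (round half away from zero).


21.1351

BᵀP = [-38.0000 -4.5000]
S = R + BᵀPB = [2] + [85.0000] = [87.0000]
BᵀPA = [143.0000 66.0000]
K = S⁻¹·BᵀPA = [1.6437 0.7586]
A−BK = [-0.7126 0.0172; 5.2874 -0.4828]
AᵀP(A−BK) = [5.9540 2.5172; 2.5172 1.1810]
P' = Q + AᵀP(A−BK) = [15.9540 4.5172; 4.5172 5.1810]
tr(P') = 21.1351


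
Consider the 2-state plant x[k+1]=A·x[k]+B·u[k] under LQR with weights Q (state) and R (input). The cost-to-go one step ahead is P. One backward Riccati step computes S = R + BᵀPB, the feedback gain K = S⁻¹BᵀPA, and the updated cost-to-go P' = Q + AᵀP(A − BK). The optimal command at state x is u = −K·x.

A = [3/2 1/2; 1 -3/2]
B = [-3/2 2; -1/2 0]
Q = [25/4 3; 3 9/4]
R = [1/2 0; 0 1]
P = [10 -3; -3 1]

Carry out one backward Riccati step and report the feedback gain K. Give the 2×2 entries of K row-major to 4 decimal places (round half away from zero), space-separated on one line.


BᵀP = [-13.5000 4.0000; 20.0000 -6.0000]
S = R + BᵀPB = [1/2 0; 0 1] + [18.2500 -27.0000; -27.0000 40.0000] = [18.7500 -27.0000; -27.0000 41.0000]
BᵀPA = [-16.2500 -12.7500; 24.0000 19.0000]
K = S⁻¹·BᵀPA = [-0.4591 -0.2453; 0.2830 0.3019]
A−BK = [0.2453 -0.4717; 0.7704 -1.6226]
AᵀP(A−BK) = [0.2469 0.0189; 0.0189 0.3868]
P' = Q + AᵀP(A−BK) = [6.4969 3.0189; 3.0189 2.6368]
tr(P') = 9.1336

-0.4591 -0.2453 0.2830 0.3019


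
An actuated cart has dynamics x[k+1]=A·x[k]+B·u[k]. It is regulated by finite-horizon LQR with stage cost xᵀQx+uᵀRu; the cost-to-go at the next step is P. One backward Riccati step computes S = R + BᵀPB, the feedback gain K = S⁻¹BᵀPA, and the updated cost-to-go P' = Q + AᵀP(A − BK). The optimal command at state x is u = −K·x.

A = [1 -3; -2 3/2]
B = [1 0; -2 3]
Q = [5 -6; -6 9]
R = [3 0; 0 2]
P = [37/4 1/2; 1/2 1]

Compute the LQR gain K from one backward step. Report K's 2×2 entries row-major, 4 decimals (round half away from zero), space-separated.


BᵀP = [8.2500 -1.5000; 1.5000 3.0000]
S = R + BᵀPB = [3 0; 0 2] + [11.2500 -4.5000; -4.5000 9.0000] = [14.2500 -4.5000; -4.5000 11.0000]
BᵀPA = [11.2500 -27.0000; -4.5000 0.0000]
K = S⁻¹·BᵀPA = [0.7582 -2.1758; -0.0989 -0.8901]
A−BK = [0.2418 -0.8242; -0.1868 -0.1813]
AᵀP(A−BK) = [2.2747 -6.5275; -6.5275 22.2527]
P' = Q + AᵀP(A−BK) = [7.2747 -12.5275; -12.5275 31.2527]
tr(P') = 38.5275

0.7582 -2.1758 -0.0989 -0.8901


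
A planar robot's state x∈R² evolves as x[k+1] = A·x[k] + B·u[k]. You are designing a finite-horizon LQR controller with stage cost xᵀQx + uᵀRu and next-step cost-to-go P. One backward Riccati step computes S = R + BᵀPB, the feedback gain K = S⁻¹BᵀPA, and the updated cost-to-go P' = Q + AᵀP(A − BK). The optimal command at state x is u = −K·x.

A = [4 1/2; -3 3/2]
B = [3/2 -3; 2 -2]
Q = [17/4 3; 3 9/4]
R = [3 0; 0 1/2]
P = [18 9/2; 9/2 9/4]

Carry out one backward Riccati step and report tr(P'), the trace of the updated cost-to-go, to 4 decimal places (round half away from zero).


29.0459

BᵀP = [36.0000 11.2500; -63.0000 -18.0000]
S = R + BᵀPB = [3 0; 0 1/2] + [76.5000 -130.5000; -130.5000 225.0000] = [79.5000 -130.5000; -130.5000 225.5000]
BᵀPA = [110.2500 34.8750; -198.0000 -58.5000]
K = S⁻¹·BᵀPA = [-1.0899 0.2565; -1.5088 -0.1110]
A−BK = [1.1085 -0.2177; -3.8378 0.7651]
AᵀP(A−BK) = [21.6713 -4.1289; -4.1289 0.8746]
P' = Q + AᵀP(A−BK) = [25.9213 -1.1289; -1.1289 3.1246]
tr(P') = 29.0459


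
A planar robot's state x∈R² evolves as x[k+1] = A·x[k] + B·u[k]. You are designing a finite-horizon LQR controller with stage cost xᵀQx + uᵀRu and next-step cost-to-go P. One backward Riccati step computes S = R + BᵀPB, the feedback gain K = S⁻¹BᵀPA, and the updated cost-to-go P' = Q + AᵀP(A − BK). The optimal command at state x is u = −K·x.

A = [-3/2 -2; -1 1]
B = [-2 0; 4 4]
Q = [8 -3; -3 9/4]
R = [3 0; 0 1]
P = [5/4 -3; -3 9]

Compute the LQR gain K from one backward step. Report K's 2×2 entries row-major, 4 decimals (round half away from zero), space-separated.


BᵀP = [-14.5000 42.0000; -12.0000 36.0000]
S = R + BᵀPB = [3 0; 0 1] + [197.0000 168.0000; 168.0000 144.0000] = [200.0000 168.0000; 168.0000 145.0000]
BᵀPA = [-20.2500 71.0000; -18.0000 60.0000]
K = S⁻¹·BᵀPA = [0.1131 0.2771; -0.2552 0.0928]
A−BK = [-1.2738 -1.4459; -0.4317 -0.4794]
AᵀP(A−BK) = [0.5096 0.5306; 0.5306 0.7616]
P' = Q + AᵀP(A−BK) = [8.5096 -2.4694; -2.4694 3.0116]
tr(P') = 11.5212

0.1131 0.2771 -0.2552 0.0928


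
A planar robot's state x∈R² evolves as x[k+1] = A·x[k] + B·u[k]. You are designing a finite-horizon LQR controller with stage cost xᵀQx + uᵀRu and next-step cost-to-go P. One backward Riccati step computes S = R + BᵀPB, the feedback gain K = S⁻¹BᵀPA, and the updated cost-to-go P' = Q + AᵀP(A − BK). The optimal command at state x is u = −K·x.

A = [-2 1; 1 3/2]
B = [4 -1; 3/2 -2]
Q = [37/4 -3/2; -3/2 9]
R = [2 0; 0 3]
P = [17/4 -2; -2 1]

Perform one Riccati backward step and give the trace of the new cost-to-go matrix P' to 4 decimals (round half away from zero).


19.6848

BᵀP = [14.0000 -6.5000; -0.2500 0.0000]
S = R + BᵀPB = [2 0; 0 3] + [46.2500 -1.0000; -1.0000 0.2500] = [48.2500 -1.0000; -1.0000 3.2500]
BᵀPA = [-34.5000 4.2500; 0.5000 -0.2500]
K = S⁻¹·BᵀPA = [-0.7164 0.0870; -0.0666 -0.0501]
A−BK = [0.7990 0.6017; 1.9414 1.2692]
AᵀP(A−BK) = [1.3173 0.0281; 0.0281 0.1175]
P' = Q + AᵀP(A−BK) = [10.5673 -1.4719; -1.4719 9.1175]
tr(P') = 19.6848


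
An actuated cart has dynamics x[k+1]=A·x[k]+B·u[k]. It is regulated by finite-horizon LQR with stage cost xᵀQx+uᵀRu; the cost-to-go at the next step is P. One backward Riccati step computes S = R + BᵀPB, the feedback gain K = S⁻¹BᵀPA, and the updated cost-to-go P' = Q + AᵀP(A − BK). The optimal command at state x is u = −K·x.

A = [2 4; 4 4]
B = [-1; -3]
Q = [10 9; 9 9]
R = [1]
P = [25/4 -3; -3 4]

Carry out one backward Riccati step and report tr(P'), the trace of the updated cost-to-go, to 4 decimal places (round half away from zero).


66.4059

BᵀP = [2.7500 -9.0000]
S = R + BᵀPB = [1] + [24.2500] = [25.2500]
BᵀPA = [-30.5000 -25.0000]
K = S⁻¹·BᵀPA = [-1.2079 -0.9901]
A−BK = [0.7921 3.0099; 0.3762 1.0297]
AᵀP(A−BK) = [4.1584 11.8020; 11.8020 43.2475]
P' = Q + AᵀP(A−BK) = [14.1584 20.8020; 20.8020 52.2475]
tr(P') = 66.4059


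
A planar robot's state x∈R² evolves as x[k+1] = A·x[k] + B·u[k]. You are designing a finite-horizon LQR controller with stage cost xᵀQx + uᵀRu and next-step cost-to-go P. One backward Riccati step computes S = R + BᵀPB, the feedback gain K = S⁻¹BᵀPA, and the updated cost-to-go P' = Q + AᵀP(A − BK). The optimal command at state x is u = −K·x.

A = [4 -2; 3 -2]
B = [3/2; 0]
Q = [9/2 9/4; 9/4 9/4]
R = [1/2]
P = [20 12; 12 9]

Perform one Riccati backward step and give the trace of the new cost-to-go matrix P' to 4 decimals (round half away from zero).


BᵀP = [30.0000 18.0000]
S = R + BᵀPB = [1/2] + [45.0000] = [45.5000]
BᵀPA = [174.0000 -96.0000]
K = S⁻¹·BᵀPA = [3.8242 -2.1099]
A−BK = [-1.7363 1.1648; 3.0000 -2.0000]
AᵀP(A−BK) = [23.5934 -14.8791; -14.8791 9.4505]
P' = Q + AᵀP(A−BK) = [28.0934 -12.6291; -12.6291 11.7005]
tr(P') = 39.7940

39.7940


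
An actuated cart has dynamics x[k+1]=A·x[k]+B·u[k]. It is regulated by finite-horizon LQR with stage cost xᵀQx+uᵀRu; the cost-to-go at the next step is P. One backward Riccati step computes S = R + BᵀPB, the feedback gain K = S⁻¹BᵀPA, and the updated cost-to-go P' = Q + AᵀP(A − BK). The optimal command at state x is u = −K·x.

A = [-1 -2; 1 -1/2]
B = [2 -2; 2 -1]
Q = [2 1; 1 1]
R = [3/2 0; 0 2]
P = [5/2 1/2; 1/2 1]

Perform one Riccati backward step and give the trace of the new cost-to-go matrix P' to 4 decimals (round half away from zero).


5.7778

BᵀP = [6.0000 3.0000; -5.5000 -2.0000]
S = R + BᵀPB = [3/2 0; 0 2] + [18.0000 -15.0000; -15.0000 13.0000] = [19.5000 -15.0000; -15.0000 15.0000]
BᵀPA = [-3.0000 -13.5000; 3.5000 12.0000]
K = S⁻¹·BᵀPA = [0.1111 -0.3333; 0.3444 0.4667]
A−BK = [-0.5333 -0.4000; 1.1222 0.6333]
AᵀP(A−BK) = [1.6278 1.1167; 1.1167 1.1500]
P' = Q + AᵀP(A−BK) = [3.6278 2.1167; 2.1167 2.1500]
tr(P') = 5.7778


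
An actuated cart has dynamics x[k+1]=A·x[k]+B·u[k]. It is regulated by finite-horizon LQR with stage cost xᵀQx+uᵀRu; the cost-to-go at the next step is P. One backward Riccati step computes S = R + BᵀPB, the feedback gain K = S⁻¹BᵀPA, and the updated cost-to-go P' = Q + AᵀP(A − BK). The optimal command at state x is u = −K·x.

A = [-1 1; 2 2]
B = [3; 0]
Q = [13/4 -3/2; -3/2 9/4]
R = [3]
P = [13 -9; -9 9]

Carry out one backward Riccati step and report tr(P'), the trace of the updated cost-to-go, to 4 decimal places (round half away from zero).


BᵀP = [39.0000 -27.0000]
S = R + BᵀPB = [3] + [117.0000] = [120.0000]
BᵀPA = [-93.0000 -15.0000]
K = S⁻¹·BᵀPA = [-0.7750 -0.1250]
A−BK = [1.3250 1.3750; 2.0000 2.0000]
AᵀP(A−BK) = [12.9250 11.3750; 11.3750 11.1250]
P' = Q + AᵀP(A−BK) = [16.1750 9.8750; 9.8750 13.3750]
tr(P') = 29.5500

29.5500


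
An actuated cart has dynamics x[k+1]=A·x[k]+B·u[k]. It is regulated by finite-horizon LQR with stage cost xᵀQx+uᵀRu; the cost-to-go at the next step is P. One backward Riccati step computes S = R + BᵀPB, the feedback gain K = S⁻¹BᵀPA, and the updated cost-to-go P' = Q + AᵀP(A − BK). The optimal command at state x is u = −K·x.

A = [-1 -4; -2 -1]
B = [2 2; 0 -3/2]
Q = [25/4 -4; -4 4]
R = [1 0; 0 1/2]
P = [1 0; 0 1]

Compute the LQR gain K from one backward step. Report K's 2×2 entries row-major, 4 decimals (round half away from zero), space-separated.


-0.9859 -1.5775 0.7324 -0.0282

BᵀP = [2.0000 0.0000; 2.0000 -1.5000]
S = R + BᵀPB = [1 0; 0 1/2] + [4.0000 4.0000; 4.0000 6.2500] = [5.0000 4.0000; 4.0000 6.7500]
BᵀPA = [-2.0000 -8.0000; 1.0000 -6.5000]
K = S⁻¹·BᵀPA = [-0.9859 -1.5775; 0.7324 -0.0282]
A−BK = [-0.4930 -0.7887; -0.9014 -1.0423]
AᵀP(A−BK) = [2.2958 2.8732; 2.8732 4.1972]
P' = Q + AᵀP(A−BK) = [8.5458 -1.1268; -1.1268 8.1972]
tr(P') = 16.7430


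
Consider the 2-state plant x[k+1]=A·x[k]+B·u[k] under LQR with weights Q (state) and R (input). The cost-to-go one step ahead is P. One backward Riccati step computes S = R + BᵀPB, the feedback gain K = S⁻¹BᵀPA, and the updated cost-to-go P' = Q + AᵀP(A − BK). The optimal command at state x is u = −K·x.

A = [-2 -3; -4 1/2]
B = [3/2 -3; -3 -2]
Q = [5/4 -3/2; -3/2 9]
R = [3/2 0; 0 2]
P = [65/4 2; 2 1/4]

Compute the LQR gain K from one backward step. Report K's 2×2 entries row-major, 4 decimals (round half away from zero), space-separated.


-0.2754 -0.3659 0.6643 0.7687

BᵀP = [18.3750 2.2500; -52.7500 -6.5000]
S = R + BᵀPB = [3/2 0; 0 2] + [20.8125 -59.6250; -59.6250 171.2500] = [22.3125 -59.6250; -59.6250 173.2500]
BᵀPA = [-45.7500 -54.0000; 131.5000 155.0000]
K = S⁻¹·BᵀPA = [-0.2754 -0.3659; 0.6643 0.7687]
A−BK = [0.4058 -0.1449; -3.4976 0.9396]
AᵀP(A−BK) = [1.0531 1.1715; 1.1715 1.4001]
P' = Q + AᵀP(A−BK) = [2.3031 -0.3285; -0.3285 10.4001]
tr(P') = 12.7032


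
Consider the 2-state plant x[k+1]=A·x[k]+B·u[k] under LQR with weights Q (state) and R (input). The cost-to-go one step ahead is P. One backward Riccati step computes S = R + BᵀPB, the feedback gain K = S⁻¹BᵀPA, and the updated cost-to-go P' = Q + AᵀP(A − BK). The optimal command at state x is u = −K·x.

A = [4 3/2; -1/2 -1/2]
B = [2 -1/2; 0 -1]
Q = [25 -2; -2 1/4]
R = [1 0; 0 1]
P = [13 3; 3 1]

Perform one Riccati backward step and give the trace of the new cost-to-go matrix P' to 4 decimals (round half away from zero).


29.3648

BᵀP = [26.0000 6.0000; -9.5000 -2.5000]
S = R + BᵀPB = [1 0; 0 1] + [52.0000 -19.0000; -19.0000 7.2500] = [53.0000 -19.0000; -19.0000 8.2500]
BᵀPA = [101.0000 36.0000; -36.7500 -13.0000]
K = S⁻¹·BᵀPA = [1.7705 0.6557; -0.3770 -0.0656]
A−BK = [0.2705 0.1557; -0.8770 -0.5656]
AᵀP(A−BK) = [3.5738 1.3607; 1.3607 0.5410]
P' = Q + AᵀP(A−BK) = [28.5738 -0.6393; -0.6393 0.7910]
tr(P') = 29.3648


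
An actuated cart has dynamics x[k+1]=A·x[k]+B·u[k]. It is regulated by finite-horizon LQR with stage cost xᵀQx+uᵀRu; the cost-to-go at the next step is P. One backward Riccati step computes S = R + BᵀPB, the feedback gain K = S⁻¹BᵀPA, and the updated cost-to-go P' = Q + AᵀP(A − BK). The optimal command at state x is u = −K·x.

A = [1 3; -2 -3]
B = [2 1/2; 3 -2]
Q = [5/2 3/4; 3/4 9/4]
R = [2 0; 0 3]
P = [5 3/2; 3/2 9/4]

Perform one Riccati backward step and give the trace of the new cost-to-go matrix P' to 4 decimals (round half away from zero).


BᵀP = [14.5000 9.7500; -0.5000 -3.7500]
S = R + BᵀPB = [2 0; 0 3] + [58.2500 -12.2500; -12.2500 7.2500] = [60.2500 -12.2500; -12.2500 10.2500]
BᵀPA = [-5.0000 14.2500; 7.0000 9.7500]
K = S⁻¹·BᵀPA = [0.0738 0.5679; 0.7711 1.6299]
A−BK = [0.4668 1.0492; -0.6791 -1.4439]
AᵀP(A−BK) = [2.9711 6.4299; 6.4299 14.2652]
P' = Q + AᵀP(A−BK) = [5.4711 7.1799; 7.1799 16.5152]
tr(P') = 21.9864

21.9864


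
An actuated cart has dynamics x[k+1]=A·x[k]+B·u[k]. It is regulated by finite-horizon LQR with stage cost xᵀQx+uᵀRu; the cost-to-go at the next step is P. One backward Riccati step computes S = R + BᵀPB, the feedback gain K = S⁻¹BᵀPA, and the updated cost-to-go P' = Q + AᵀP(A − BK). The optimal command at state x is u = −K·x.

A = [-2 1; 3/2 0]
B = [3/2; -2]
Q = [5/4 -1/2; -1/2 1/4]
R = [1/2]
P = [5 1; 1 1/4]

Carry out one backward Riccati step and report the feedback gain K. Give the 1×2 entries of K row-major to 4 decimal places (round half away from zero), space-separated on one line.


-1.4074 0.8148

BᵀP = [5.5000 1.0000]
S = R + BᵀPB = [1/2] + [6.2500] = [6.7500]
BᵀPA = [-9.5000 5.5000]
K = S⁻¹·BᵀPA = [-1.4074 0.8148]
A−BK = [0.1111 -0.2222; -1.3148 1.6296]
AᵀP(A−BK) = [1.1921 -0.7593; -0.7593 0.5185]
P' = Q + AᵀP(A−BK) = [2.4421 -1.2593; -1.2593 0.7685]
tr(P') = 3.2106


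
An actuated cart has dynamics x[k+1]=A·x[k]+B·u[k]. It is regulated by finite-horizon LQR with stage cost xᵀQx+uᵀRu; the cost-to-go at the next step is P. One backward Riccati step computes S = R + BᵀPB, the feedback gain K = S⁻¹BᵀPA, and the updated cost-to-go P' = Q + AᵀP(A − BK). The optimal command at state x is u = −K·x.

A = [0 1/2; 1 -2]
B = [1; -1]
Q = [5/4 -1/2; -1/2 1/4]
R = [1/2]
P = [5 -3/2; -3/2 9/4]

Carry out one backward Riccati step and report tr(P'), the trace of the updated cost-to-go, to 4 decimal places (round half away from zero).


4.9419

BᵀP = [6.5000 -3.7500]
S = R + BᵀPB = [1/2] + [10.2500] = [10.7500]
BᵀPA = [-3.7500 10.7500]
K = S⁻¹·BᵀPA = [-0.3488 1.0000]
A−BK = [0.3488 -0.5000; 0.6512 -1.0000]
AᵀP(A−BK) = [0.9419 -1.5000; -1.5000 2.5000]
P' = Q + AᵀP(A−BK) = [2.1919 -2.0000; -2.0000 2.7500]
tr(P') = 4.9419


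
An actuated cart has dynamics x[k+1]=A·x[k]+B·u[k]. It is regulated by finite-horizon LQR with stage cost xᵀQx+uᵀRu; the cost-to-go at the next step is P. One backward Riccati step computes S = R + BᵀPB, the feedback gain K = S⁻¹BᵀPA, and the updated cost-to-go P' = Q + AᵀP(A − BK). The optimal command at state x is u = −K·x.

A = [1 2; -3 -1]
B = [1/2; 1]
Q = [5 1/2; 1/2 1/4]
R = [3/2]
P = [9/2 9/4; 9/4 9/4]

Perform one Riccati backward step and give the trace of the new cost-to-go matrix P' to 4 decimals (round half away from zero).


BᵀP = [4.5000 3.3750]
S = R + BᵀPB = [3/2] + [5.6250] = [7.1250]
BᵀPA = [-5.6250 5.6250]
K = S⁻¹·BᵀPA = [-0.7895 0.7895]
A−BK = [1.3947 1.6053; -2.2105 -1.7895]
AᵀP(A−BK) = [6.8092 4.4408; 4.4408 6.8092]
P' = Q + AᵀP(A−BK) = [11.8092 4.9408; 4.9408 7.0592]
tr(P') = 18.8684

18.8684


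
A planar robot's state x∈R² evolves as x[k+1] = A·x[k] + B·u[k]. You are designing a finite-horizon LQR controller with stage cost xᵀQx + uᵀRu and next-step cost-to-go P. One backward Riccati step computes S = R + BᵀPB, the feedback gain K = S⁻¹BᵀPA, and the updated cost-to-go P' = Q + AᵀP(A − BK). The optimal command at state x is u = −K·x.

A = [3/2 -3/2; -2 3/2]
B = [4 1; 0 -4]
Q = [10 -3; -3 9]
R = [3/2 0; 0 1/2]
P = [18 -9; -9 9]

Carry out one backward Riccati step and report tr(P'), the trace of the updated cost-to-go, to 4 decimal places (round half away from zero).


19.4064

BᵀP = [72.0000 -36.0000; 54.0000 -45.0000]
S = R + BᵀPB = [3/2 0; 0 1/2] + [288.0000 216.0000; 216.0000 234.0000] = [289.5000 216.0000; 216.0000 234.5000]
BᵀPA = [180.0000 -162.0000; 171.0000 -148.5000]
K = S⁻¹·BᵀPA = [0.2484 -0.2785; 0.5004 -0.3767]
A−BK = [0.0060 -0.0093; 0.0016 -0.0069]
AᵀP(A−BK) = [0.2183 -0.1986; -0.1986 0.1881]
P' = Q + AᵀP(A−BK) = [10.2183 -3.1986; -3.1986 9.1881]
tr(P') = 19.4064


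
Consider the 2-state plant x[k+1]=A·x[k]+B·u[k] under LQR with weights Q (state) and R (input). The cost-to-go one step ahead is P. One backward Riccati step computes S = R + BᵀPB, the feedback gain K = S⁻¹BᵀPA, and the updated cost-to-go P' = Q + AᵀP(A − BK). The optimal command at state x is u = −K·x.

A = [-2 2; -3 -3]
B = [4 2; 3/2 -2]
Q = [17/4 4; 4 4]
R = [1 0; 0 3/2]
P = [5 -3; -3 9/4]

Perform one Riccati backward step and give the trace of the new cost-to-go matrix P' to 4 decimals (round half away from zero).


11.7158

BᵀP = [15.5000 -8.6250; 16.0000 -10.5000]
S = R + BᵀPB = [1 0; 0 3/2] + [49.0625 48.2500; 48.2500 53.0000] = [50.0625 48.2500; 48.2500 54.5000]
BᵀPA = [-5.1250 56.8750; -0.5000 63.5000]
K = S⁻¹·BᵀPA = [-0.6374 0.0895; 0.5551 1.0859]
A−BK = [-0.5606 -0.5297; -0.9336 -0.9623]
AᵀP(A−BK) = [1.2608 1.2514; 1.2514 2.2050]
P' = Q + AᵀP(A−BK) = [5.5108 5.2514; 5.2514 6.2050]
tr(P') = 11.7158


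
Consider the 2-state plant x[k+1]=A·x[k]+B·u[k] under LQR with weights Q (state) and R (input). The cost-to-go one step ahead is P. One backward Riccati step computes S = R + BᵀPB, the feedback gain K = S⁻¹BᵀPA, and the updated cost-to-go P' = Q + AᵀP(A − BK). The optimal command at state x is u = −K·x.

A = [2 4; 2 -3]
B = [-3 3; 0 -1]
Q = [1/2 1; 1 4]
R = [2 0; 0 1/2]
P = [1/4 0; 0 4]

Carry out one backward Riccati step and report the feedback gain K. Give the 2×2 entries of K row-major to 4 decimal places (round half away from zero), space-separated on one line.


-1.0476 0.5714 -1.3122 2.4127

BᵀP = [-0.7500 0.0000; 0.7500 -4.0000]
S = R + BᵀPB = [2 0; 0 1/2] + [2.2500 -2.2500; -2.2500 6.2500] = [4.2500 -2.2500; -2.2500 6.7500]
BᵀPA = [-1.5000 -3.0000; -6.5000 15.0000]
K = S⁻¹·BᵀPA = [-1.0476 0.5714; -1.3122 2.4127]
A−BK = [2.7937 -1.5238; 0.6878 -0.5873]
AᵀP(A−BK) = [6.8995 -5.4603; -5.4603 5.5238]
P' = Q + AᵀP(A−BK) = [7.3995 -4.4603; -4.4603 9.5238]
tr(P') = 16.9233


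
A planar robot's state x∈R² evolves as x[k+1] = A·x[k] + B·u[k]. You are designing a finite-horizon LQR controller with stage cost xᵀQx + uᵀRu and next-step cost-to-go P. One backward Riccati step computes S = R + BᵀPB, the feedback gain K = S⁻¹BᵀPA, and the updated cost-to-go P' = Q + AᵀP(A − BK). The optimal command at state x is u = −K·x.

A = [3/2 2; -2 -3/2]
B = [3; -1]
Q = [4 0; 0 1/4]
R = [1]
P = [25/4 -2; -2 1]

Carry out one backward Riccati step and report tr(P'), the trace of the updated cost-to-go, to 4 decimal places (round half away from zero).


6.0854

BᵀP = [20.7500 -7.0000]
S = R + BᵀPB = [1] + [69.2500] = [70.2500]
BᵀPA = [45.1250 52.0000]
K = S⁻¹·BᵀPA = [0.6423 0.7402]
A−BK = [-0.4270 -0.2206; -1.3577 -0.7598]
AᵀP(A−BK) = [1.0765 0.8479; 0.8479 0.7589]
P' = Q + AᵀP(A−BK) = [5.0765 0.8479; 0.8479 1.0089]
tr(P') = 6.0854


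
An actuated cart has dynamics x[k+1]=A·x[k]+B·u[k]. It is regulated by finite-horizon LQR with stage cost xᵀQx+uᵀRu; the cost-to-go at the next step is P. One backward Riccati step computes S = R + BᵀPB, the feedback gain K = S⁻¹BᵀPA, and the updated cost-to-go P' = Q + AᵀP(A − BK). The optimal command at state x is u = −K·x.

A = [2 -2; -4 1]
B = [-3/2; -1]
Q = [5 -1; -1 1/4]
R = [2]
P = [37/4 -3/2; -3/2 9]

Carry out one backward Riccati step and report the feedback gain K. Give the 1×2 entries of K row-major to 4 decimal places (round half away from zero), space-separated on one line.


0.0824 0.6590

BᵀP = [-12.3750 -6.7500]
S = R + BᵀPB = [2] + [25.3125] = [27.3125]
BᵀPA = [2.2500 18.0000]
K = S⁻¹·BᵀPA = [0.0824 0.6590]
A−BK = [2.1236 -1.0114; -3.9176 1.6590]
AᵀP(A−BK) = [204.8146 -89.4828; -89.4828 40.1373]
P' = Q + AᵀP(A−BK) = [209.8146 -90.4828; -90.4828 40.3873]
tr(P') = 250.2019


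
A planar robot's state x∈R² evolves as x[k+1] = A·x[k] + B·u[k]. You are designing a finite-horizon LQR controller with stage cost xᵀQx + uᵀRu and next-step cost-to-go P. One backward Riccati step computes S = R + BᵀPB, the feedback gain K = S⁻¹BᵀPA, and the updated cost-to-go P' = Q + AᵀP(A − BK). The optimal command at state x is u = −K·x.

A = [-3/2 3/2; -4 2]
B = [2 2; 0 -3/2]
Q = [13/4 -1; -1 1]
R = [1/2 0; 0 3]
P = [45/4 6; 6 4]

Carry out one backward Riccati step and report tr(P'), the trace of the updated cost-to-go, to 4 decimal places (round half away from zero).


BᵀP = [22.5000 12.0000; 13.5000 6.0000]
S = R + BᵀPB = [1/2 0; 0 3] + [45.0000 27.0000; 27.0000 18.0000] = [45.5000 27.0000; 27.0000 21.0000]
BᵀPA = [-81.7500 57.7500; -44.2500 32.2500]
K = S⁻¹·BᵀPA = [-2.3046 1.5099; 0.8560 -0.4056]
A−BK = [1.3974 -0.7086; -2.7161 1.3916]
AᵀP(A−BK) = [10.7848 -5.8245; -5.8245 3.1954]
P' = Q + AᵀP(A−BK) = [14.0348 -6.8245; -6.8245 4.1954]
tr(P') = 18.2301

18.2301


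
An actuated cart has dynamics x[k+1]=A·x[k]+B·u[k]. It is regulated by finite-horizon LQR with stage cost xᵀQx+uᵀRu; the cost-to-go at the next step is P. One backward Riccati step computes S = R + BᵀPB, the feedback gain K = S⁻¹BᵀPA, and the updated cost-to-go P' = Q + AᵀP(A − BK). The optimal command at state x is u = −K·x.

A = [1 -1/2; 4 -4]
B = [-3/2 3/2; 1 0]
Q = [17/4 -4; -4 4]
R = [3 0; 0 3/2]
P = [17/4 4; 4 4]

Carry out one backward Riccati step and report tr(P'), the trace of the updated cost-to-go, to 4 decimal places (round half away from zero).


BᵀP = [-2.3750 -2.0000; 6.3750 6.0000]
S = R + BᵀPB = [3 0; 0 3/2] + [1.5625 -3.5625; -3.5625 9.5625] = [4.5625 -3.5625; -3.5625 11.0625]
BᵀPA = [-10.3750 9.1875; 30.3750 -27.1875]
K = S⁻¹·BᵀPA = [-0.1737 0.1266; 2.6898 -2.4169]
A−BK = [-3.2953 3.3151; 4.1737 -4.1266]
AᵀP(A−BK) = [16.7444 -15.3995; -15.3995 14.1911]
P' = Q + AᵀP(A−BK) = [20.9944 -19.3995; -19.3995 18.1911]
tr(P') = 39.1855

39.1855


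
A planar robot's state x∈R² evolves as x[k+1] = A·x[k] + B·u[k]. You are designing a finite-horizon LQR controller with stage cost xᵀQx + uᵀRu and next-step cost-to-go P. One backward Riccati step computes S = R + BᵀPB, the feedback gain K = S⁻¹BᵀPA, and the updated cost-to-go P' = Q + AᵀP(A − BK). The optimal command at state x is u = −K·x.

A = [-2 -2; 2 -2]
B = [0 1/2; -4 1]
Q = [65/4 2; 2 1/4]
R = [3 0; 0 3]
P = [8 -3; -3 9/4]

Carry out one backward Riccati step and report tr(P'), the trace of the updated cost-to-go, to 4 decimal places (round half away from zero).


BᵀP = [12.0000 -9.0000; 1.0000 0.7500]
S = R + BᵀPB = [3 0; 0 3] + [36.0000 -3.0000; -3.0000 1.2500] = [39.0000 -3.0000; -3.0000 4.2500]
BᵀPA = [-42.0000 -6.0000; -0.5000 -3.5000]
K = S⁻¹·BᵀPA = [-1.1483 -0.2297; -0.9282 -0.9856]
A−BK = [-1.5359 -1.5072; -1.6651 -1.9330]
AᵀP(A−BK) = [16.3062 12.8612; 12.8612 12.1722]
P' = Q + AᵀP(A−BK) = [32.5562 14.8612; 14.8612 12.4222]
tr(P') = 44.9785

44.9785


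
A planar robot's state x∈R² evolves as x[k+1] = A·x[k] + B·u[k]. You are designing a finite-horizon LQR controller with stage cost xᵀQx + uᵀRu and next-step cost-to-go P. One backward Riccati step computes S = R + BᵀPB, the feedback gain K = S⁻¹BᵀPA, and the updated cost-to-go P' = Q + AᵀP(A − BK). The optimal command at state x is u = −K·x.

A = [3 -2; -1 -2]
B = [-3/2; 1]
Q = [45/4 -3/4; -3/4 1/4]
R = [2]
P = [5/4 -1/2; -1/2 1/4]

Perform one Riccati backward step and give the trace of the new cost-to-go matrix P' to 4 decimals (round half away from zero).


BᵀP = [-2.3750 1.0000]
S = R + BᵀPB = [2] + [4.5625] = [6.5625]
BᵀPA = [-8.1250 2.7500]
K = S⁻¹·BᵀPA = [-1.2381 0.4190]
A−BK = [1.1429 -1.3714; 0.2381 -2.4190]
AᵀP(A−BK) = [4.4405 -1.5952; -1.5952 0.8476]
P' = Q + AᵀP(A−BK) = [15.6905 -2.3452; -2.3452 1.0976]
tr(P') = 16.7881

16.7881


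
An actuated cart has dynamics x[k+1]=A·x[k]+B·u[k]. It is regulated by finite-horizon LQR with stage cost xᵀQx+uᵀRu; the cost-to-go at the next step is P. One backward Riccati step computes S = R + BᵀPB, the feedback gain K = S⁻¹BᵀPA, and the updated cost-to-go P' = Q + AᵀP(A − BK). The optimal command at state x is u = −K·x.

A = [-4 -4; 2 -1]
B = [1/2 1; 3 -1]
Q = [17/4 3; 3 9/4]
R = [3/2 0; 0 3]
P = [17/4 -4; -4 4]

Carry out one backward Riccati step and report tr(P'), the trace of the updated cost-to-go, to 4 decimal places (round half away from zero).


21.9175

BᵀP = [-9.8750 10.0000; 8.2500 -8.0000]
S = R + BᵀPB = [3/2 0; 0 3] + [25.0625 -19.8750; -19.8750 16.2500] = [26.5625 -19.8750; -19.8750 19.2500]
BᵀPA = [59.5000 29.5000; -49.0000 -25.0000]
K = S⁻¹·BᵀPA = [1.4745 0.6104; -1.0231 -0.6685]
A−BK = [-3.7141 -3.6368; -3.4465 -3.4997]
AᵀP(A−BK) = [10.1365 6.9253; 6.9253 5.2810]
P' = Q + AᵀP(A−BK) = [14.3865 9.9253; 9.9253 7.5310]
tr(P') = 21.9175
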